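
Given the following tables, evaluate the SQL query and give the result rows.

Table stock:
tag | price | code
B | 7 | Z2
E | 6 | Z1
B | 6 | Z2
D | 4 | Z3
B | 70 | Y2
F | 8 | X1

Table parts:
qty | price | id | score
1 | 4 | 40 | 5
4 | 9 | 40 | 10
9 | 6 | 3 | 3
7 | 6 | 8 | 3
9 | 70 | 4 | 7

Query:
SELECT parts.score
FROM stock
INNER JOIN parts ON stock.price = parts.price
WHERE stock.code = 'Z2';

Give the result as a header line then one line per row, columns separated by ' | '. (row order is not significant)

After JOIN parts (6 rows):
stock.tag | stock.price | stock.code | parts.qty | parts.price | parts.id | parts.score
E | 6 | Z1 | 9 | 6 | 3 | 3
E | 6 | Z1 | 7 | 6 | 8 | 3
B | 6 | Z2 | 9 | 6 | 3 | 3
B | 6 | Z2 | 7 | 6 | 8 | 3
D | 4 | Z3 | 1 | 4 | 40 | 5
B | 70 | Y2 | 9 | 70 | 4 | 7
After WHERE (2 rows):
stock.tag | stock.price | stock.code | parts.qty | parts.price | parts.id | parts.score
B | 6 | Z2 | 9 | 6 | 3 | 3
B | 6 | Z2 | 7 | 6 | 8 | 3
After SELECT (2 rows):
parts.score
3
3

== RESULT ==
parts.score
3
3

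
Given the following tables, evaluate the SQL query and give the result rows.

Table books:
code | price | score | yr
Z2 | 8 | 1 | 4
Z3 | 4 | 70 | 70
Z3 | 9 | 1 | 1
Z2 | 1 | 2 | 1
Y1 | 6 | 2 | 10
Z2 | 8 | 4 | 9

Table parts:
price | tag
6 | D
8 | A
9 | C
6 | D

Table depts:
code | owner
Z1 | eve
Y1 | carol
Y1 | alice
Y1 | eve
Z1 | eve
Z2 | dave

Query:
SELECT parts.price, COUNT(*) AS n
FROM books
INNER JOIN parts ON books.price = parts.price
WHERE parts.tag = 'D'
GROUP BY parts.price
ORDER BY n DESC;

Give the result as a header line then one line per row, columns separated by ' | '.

== RESULT ==
parts.price | n
6 | 2

Derivation:
After JOIN parts (5 rows):
books.code | books.price | books.score | books.yr | parts.price | parts.tag
Z2 | 8 | 1 | 4 | 8 | A
Z3 | 9 | 1 | 1 | 9 | C
Y1 | 6 | 2 | 10 | 6 | D
Y1 | 6 | 2 | 10 | 6 | D
Z2 | 8 | 4 | 9 | 8 | A
After WHERE (2 rows):
books.code | books.price | books.score | books.yr | parts.price | parts.tag
Y1 | 6 | 2 | 10 | 6 | D
Y1 | 6 | 2 | 10 | 6 | D
After GROUP BY (1 rows):
parts.price | n
6 | 2
After ORDER BY (1 rows):
parts.price | n
6 | 2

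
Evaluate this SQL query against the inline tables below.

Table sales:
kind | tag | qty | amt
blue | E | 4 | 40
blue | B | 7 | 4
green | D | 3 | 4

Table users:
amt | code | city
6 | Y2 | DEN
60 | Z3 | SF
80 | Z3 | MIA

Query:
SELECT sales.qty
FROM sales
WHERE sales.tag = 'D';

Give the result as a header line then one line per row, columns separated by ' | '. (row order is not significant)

== RESULT ==
sales.qty
3

Derivation:
After WHERE (1 rows):
sales.kind | sales.tag | sales.qty | sales.amt
green | D | 3 | 4
After SELECT (1 rows):
sales.qty
3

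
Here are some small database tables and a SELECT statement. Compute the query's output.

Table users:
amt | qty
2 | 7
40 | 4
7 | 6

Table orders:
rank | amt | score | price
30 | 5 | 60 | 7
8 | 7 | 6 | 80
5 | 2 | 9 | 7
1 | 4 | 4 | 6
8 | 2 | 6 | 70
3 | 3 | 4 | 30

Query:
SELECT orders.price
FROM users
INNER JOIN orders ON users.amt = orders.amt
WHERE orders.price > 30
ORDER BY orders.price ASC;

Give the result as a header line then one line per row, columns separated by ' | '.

== RESULT ==
orders.price
70
80

Derivation:
After JOIN orders (3 rows):
users.amt | users.qty | orders.rank | orders.amt | orders.score | orders.price
2 | 7 | 5 | 2 | 9 | 7
2 | 7 | 8 | 2 | 6 | 70
7 | 6 | 8 | 7 | 6 | 80
After WHERE (2 rows):
users.amt | users.qty | orders.rank | orders.amt | orders.score | orders.price
2 | 7 | 8 | 2 | 6 | 70
7 | 6 | 8 | 7 | 6 | 80
After SELECT (2 rows):
orders.price
70
80
After ORDER BY (2 rows):
orders.price
70
80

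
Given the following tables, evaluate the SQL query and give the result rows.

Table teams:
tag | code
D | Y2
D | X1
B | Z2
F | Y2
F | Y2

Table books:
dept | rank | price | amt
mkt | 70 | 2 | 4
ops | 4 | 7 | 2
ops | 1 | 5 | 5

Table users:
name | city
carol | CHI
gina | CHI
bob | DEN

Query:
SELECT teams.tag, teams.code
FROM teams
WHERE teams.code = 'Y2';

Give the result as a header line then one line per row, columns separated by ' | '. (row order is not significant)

== RESULT ==
teams.tag | teams.code
D | Y2
F | Y2
F | Y2

Derivation:
After WHERE (3 rows):
teams.tag | teams.code
D | Y2
F | Y2
F | Y2
After SELECT (3 rows):
teams.tag | teams.code
D | Y2
F | Y2
F | Y2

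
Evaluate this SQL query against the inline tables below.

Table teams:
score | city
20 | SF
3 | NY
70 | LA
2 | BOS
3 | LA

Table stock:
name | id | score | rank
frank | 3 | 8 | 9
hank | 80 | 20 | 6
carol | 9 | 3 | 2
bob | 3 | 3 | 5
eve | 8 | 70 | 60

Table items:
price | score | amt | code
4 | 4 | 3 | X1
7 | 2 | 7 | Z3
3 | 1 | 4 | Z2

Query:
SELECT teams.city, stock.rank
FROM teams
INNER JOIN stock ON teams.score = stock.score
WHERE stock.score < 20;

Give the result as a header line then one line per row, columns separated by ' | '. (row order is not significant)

== RESULT ==
teams.city | stock.rank
NY | 2
NY | 5
LA | 2
LA | 5

Derivation:
After JOIN stock (6 rows):
teams.score | teams.city | stock.name | stock.id | stock.score | stock.rank
20 | SF | hank | 80 | 20 | 6
3 | NY | carol | 9 | 3 | 2
3 | NY | bob | 3 | 3 | 5
70 | LA | eve | 8 | 70 | 60
3 | LA | carol | 9 | 3 | 2
3 | LA | bob | 3 | 3 | 5
After WHERE (4 rows):
teams.score | teams.city | stock.name | stock.id | stock.score | stock.rank
3 | NY | carol | 9 | 3 | 2
3 | NY | bob | 3 | 3 | 5
3 | LA | carol | 9 | 3 | 2
3 | LA | bob | 3 | 3 | 5
After SELECT (4 rows):
teams.city | stock.rank
NY | 2
NY | 5
LA | 2
LA | 5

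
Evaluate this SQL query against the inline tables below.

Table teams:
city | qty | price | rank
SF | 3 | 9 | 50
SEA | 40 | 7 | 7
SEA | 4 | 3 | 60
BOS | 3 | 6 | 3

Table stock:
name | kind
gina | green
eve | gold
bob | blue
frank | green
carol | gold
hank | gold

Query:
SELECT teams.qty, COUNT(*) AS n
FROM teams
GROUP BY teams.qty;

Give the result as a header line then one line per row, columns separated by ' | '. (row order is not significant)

== RESULT ==
teams.qty | n
3 | 2
40 | 1
4 | 1

Derivation:
After GROUP BY (3 rows):
teams.qty | n
3 | 2
40 | 1
4 | 1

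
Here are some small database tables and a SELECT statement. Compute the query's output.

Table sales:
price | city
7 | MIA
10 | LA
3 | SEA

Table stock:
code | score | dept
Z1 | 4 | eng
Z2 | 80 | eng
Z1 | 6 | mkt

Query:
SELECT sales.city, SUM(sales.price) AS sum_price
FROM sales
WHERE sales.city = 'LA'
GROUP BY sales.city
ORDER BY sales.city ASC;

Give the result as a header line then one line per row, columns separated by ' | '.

After WHERE (1 rows):
sales.price | sales.city
10 | LA
After GROUP BY (1 rows):
sales.city | sum_price
LA | 10
After ORDER BY (1 rows):
sales.city | sum_price
LA | 10

== RESULT ==
sales.city | sum_price
LA | 10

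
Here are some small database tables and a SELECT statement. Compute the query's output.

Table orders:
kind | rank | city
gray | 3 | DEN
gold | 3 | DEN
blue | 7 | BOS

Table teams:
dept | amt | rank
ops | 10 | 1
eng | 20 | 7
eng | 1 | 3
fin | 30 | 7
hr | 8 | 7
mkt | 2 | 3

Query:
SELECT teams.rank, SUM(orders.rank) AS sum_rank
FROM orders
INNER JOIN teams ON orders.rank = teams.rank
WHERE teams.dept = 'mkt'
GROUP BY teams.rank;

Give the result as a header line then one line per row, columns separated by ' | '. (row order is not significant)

== RESULT ==
teams.rank | sum_rank
3 | 6

Derivation:
After JOIN teams (7 rows):
orders.kind | orders.rank | orders.city | teams.dept | teams.amt | teams.rank
gray | 3 | DEN | eng | 1 | 3
gray | 3 | DEN | mkt | 2 | 3
gold | 3 | DEN | eng | 1 | 3
gold | 3 | DEN | mkt | 2 | 3
blue | 7 | BOS | eng | 20 | 7
blue | 7 | BOS | fin | 30 | 7
blue | 7 | BOS | hr | 8 | 7
After WHERE (2 rows):
orders.kind | orders.rank | orders.city | teams.dept | teams.amt | teams.rank
gray | 3 | DEN | mkt | 2 | 3
gold | 3 | DEN | mkt | 2 | 3
After GROUP BY (1 rows):
teams.rank | sum_rank
3 | 6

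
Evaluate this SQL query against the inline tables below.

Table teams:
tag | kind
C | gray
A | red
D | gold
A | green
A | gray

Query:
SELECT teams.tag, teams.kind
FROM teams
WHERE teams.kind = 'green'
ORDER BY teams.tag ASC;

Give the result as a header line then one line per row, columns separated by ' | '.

After WHERE (1 rows):
teams.tag | teams.kind
A | green
After SELECT (1 rows):
teams.tag | teams.kind
A | green
After ORDER BY (1 rows):
teams.tag | teams.kind
A | green

== RESULT ==
teams.tag | teams.kind
A | green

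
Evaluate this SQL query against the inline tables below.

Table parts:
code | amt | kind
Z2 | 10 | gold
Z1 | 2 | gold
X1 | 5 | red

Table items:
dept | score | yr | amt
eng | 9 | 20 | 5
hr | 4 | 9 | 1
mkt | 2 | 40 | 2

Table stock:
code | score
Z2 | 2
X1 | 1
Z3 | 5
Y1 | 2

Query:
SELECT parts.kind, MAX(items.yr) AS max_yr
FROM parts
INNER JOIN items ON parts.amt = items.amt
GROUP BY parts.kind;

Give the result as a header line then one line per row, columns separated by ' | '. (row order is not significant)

== RESULT ==
parts.kind | max_yr
gold | 40
red | 20

Derivation:
After JOIN items (2 rows):
parts.code | parts.amt | parts.kind | items.dept | items.score | items.yr | items.amt
Z1 | 2 | gold | mkt | 2 | 40 | 2
X1 | 5 | red | eng | 9 | 20 | 5
After GROUP BY (2 rows):
parts.kind | max_yr
gold | 40
red | 20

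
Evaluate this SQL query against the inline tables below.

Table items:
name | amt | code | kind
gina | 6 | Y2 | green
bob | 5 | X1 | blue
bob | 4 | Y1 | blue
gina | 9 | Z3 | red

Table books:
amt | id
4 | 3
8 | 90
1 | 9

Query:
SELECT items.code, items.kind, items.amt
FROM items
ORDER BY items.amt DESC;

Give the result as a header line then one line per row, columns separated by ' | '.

After SELECT (4 rows):
items.code | items.kind | items.amt
Y2 | green | 6
X1 | blue | 5
Y1 | blue | 4
Z3 | red | 9
After ORDER BY (4 rows):
items.code | items.kind | items.amt
Z3 | red | 9
Y2 | green | 6
X1 | blue | 5
Y1 | blue | 4

== RESULT ==
items.code | items.kind | items.amt
Z3 | red | 9
Y2 | green | 6
X1 | blue | 5
Y1 | blue | 4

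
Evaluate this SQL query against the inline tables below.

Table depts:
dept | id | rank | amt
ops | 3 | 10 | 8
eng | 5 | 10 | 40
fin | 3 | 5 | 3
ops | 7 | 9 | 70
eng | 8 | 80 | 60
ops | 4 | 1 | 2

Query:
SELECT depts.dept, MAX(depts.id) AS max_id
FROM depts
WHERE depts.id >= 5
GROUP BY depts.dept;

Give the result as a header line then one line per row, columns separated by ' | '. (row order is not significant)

== RESULT ==
depts.dept | max_id
eng | 8
ops | 7

Derivation:
After WHERE (3 rows):
depts.dept | depts.id | depts.rank | depts.amt
eng | 5 | 10 | 40
ops | 7 | 9 | 70
eng | 8 | 80 | 60
After GROUP BY (2 rows):
depts.dept | max_id
eng | 8
ops | 7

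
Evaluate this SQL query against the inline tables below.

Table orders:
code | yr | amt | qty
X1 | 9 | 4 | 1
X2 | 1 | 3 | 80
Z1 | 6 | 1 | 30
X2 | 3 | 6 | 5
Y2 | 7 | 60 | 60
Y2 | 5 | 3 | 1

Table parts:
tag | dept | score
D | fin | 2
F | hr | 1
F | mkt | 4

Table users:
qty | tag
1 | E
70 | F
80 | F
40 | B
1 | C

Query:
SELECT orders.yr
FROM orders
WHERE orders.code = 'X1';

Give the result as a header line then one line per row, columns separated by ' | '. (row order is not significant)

== RESULT ==
orders.yr
9

Derivation:
After WHERE (1 rows):
orders.code | orders.yr | orders.amt | orders.qty
X1 | 9 | 4 | 1
After SELECT (1 rows):
orders.yr
9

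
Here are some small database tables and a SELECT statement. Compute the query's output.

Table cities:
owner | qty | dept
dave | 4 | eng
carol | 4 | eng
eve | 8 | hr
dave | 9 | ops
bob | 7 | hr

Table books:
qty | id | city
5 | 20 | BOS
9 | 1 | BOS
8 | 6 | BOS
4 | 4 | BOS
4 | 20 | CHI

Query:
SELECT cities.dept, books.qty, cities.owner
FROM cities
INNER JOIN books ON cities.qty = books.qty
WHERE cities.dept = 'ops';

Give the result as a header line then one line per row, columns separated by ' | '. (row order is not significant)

== RESULT ==
cities.dept | books.qty | cities.owner
ops | 9 | dave

Derivation:
After JOIN books (6 rows):
cities.owner | cities.qty | cities.dept | books.qty | books.id | books.city
dave | 4 | eng | 4 | 4 | BOS
dave | 4 | eng | 4 | 20 | CHI
carol | 4 | eng | 4 | 4 | BOS
carol | 4 | eng | 4 | 20 | CHI
eve | 8 | hr | 8 | 6 | BOS
dave | 9 | ops | 9 | 1 | BOS
After WHERE (1 rows):
cities.owner | cities.qty | cities.dept | books.qty | books.id | books.city
dave | 9 | ops | 9 | 1 | BOS
After SELECT (1 rows):
cities.dept | books.qty | cities.owner
ops | 9 | dave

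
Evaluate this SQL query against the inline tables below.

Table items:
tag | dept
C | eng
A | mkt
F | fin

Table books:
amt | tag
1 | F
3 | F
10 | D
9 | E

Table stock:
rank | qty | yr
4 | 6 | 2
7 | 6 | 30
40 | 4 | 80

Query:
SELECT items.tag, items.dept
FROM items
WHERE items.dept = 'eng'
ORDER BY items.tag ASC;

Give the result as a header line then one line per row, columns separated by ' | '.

== RESULT ==
items.tag | items.dept
C | eng

Derivation:
After WHERE (1 rows):
items.tag | items.dept
C | eng
After SELECT (1 rows):
items.tag | items.dept
C | eng
After ORDER BY (1 rows):
items.tag | items.dept
C | eng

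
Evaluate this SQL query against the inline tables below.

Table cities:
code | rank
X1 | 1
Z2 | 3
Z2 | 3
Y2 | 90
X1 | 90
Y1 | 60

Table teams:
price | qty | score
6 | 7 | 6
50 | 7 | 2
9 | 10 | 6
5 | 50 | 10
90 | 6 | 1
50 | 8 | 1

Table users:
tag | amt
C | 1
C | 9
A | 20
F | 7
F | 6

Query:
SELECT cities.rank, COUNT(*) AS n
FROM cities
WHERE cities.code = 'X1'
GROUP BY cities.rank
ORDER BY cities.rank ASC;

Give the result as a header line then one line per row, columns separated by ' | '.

After WHERE (2 rows):
cities.code | cities.rank
X1 | 1
X1 | 90
After GROUP BY (2 rows):
cities.rank | n
1 | 1
90 | 1
After ORDER BY (2 rows):
cities.rank | n
1 | 1
90 | 1

== RESULT ==
cities.rank | n
1 | 1
90 | 1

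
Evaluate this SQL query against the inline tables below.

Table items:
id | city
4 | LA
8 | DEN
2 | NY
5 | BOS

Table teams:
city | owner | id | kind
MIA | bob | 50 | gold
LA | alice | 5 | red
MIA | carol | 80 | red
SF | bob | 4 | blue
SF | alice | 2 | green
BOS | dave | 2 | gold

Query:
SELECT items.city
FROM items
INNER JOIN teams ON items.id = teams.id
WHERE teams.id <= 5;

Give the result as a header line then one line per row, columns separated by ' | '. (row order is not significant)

== RESULT ==
items.city
LA
NY
NY
BOS

Derivation:
After JOIN teams (4 rows):
items.id | items.city | teams.city | teams.owner | teams.id | teams.kind
4 | LA | SF | bob | 4 | blue
2 | NY | SF | alice | 2 | green
2 | NY | BOS | dave | 2 | gold
5 | BOS | LA | alice | 5 | red
After WHERE (4 rows):
items.id | items.city | teams.city | teams.owner | teams.id | teams.kind
4 | LA | SF | bob | 4 | blue
2 | NY | SF | alice | 2 | green
2 | NY | BOS | dave | 2 | gold
5 | BOS | LA | alice | 5 | red
After SELECT (4 rows):
items.city
LA
NY
NY
BOS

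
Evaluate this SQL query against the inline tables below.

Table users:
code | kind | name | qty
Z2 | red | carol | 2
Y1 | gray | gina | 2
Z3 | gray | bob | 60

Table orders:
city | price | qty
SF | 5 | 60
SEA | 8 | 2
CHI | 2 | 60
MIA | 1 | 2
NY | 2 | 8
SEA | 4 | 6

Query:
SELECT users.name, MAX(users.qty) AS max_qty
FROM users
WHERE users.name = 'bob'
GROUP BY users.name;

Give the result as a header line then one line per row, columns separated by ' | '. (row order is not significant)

After WHERE (1 rows):
users.code | users.kind | users.name | users.qty
Z3 | gray | bob | 60
After GROUP BY (1 rows):
users.name | max_qty
bob | 60

== RESULT ==
users.name | max_qty
bob | 60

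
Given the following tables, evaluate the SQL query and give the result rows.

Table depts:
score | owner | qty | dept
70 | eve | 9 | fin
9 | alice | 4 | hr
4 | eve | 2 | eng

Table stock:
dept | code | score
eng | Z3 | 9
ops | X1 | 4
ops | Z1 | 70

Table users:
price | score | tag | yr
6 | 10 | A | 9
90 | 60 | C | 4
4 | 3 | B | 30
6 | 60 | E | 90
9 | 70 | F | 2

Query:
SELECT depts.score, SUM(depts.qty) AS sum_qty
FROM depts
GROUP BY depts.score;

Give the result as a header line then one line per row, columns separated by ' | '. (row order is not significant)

== RESULT ==
depts.score | sum_qty
70 | 9
9 | 4
4 | 2

Derivation:
After GROUP BY (3 rows):
depts.score | sum_qty
70 | 9
9 | 4
4 | 2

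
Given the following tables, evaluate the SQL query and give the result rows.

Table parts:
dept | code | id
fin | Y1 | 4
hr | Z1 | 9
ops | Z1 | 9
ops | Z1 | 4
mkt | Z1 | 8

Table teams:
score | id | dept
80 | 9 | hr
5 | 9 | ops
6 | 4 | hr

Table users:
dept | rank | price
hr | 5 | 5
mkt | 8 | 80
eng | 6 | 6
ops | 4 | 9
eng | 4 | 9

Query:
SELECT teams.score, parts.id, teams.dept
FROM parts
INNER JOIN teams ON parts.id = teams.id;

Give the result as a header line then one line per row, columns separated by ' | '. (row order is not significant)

After JOIN teams (6 rows):
parts.dept | parts.code | parts.id | teams.score | teams.id | teams.dept
fin | Y1 | 4 | 6 | 4 | hr
hr | Z1 | 9 | 80 | 9 | hr
hr | Z1 | 9 | 5 | 9 | ops
ops | Z1 | 9 | 80 | 9 | hr
ops | Z1 | 9 | 5 | 9 | ops
ops | Z1 | 4 | 6 | 4 | hr
After SELECT (6 rows):
teams.score | parts.id | teams.dept
6 | 4 | hr
80 | 9 | hr
5 | 9 | ops
80 | 9 | hr
5 | 9 | ops
6 | 4 | hr

== RESULT ==
teams.score | parts.id | teams.dept
6 | 4 | hr
80 | 9 | hr
5 | 9 | ops
80 | 9 | hr
5 | 9 | ops
6 | 4 | hr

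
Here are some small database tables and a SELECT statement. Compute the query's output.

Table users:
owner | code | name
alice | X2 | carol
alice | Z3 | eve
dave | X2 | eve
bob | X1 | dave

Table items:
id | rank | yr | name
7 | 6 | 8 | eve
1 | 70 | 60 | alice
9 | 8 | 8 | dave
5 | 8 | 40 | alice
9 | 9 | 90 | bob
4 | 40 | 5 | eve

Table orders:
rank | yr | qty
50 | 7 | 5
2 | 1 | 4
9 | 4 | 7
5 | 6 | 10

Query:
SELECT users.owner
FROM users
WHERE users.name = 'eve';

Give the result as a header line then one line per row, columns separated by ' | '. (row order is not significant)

== RESULT ==
users.owner
alice
dave

Derivation:
After WHERE (2 rows):
users.owner | users.code | users.name
alice | Z3 | eve
dave | X2 | eve
After SELECT (2 rows):
users.owner
alice
dave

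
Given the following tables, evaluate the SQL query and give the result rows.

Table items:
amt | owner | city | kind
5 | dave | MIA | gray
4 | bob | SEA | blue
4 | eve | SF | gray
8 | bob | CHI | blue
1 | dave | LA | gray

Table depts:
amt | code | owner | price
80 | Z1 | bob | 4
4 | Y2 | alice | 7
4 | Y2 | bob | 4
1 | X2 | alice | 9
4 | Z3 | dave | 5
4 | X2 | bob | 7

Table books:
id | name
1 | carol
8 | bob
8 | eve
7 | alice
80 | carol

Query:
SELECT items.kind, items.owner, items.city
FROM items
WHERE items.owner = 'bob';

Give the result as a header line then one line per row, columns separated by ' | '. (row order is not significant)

After WHERE (2 rows):
items.amt | items.owner | items.city | items.kind
4 | bob | SEA | blue
8 | bob | CHI | blue
After SELECT (2 rows):
items.kind | items.owner | items.city
blue | bob | SEA
blue | bob | CHI

== RESULT ==
items.kind | items.owner | items.city
blue | bob | SEA
blue | bob | CHI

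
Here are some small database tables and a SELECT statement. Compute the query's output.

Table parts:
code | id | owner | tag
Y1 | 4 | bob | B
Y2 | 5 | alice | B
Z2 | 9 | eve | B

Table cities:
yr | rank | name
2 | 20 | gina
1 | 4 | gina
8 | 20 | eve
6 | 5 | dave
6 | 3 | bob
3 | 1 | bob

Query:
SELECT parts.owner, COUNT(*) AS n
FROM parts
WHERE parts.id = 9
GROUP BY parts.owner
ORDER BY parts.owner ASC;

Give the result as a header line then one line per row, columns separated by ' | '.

== RESULT ==
parts.owner | n
eve | 1

Derivation:
After WHERE (1 rows):
parts.code | parts.id | parts.owner | parts.tag
Z2 | 9 | eve | B
After GROUP BY (1 rows):
parts.owner | n
eve | 1
After ORDER BY (1 rows):
parts.owner | n
eve | 1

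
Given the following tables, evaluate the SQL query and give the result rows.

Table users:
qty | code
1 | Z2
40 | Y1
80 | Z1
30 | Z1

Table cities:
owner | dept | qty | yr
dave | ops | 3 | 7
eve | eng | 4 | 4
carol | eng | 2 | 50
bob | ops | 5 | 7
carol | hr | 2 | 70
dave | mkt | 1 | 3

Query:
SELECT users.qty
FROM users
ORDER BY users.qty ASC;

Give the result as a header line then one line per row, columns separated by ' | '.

After SELECT (4 rows):
users.qty
1
40
80
30
After ORDER BY (4 rows):
users.qty
1
30
40
80

== RESULT ==
users.qty
1
30
40
80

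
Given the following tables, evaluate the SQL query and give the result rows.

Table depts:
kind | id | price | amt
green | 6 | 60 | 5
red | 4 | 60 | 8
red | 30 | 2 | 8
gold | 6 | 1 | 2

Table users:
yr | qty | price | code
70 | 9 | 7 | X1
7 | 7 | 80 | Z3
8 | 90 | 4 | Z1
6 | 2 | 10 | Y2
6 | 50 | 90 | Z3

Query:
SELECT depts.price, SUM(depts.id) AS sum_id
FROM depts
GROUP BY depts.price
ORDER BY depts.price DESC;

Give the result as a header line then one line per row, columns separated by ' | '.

After GROUP BY (3 rows):
depts.price | sum_id
60 | 10
2 | 30
1 | 6
After ORDER BY (3 rows):
depts.price | sum_id
60 | 10
2 | 30
1 | 6

== RESULT ==
depts.price | sum_id
60 | 10
2 | 30
1 | 6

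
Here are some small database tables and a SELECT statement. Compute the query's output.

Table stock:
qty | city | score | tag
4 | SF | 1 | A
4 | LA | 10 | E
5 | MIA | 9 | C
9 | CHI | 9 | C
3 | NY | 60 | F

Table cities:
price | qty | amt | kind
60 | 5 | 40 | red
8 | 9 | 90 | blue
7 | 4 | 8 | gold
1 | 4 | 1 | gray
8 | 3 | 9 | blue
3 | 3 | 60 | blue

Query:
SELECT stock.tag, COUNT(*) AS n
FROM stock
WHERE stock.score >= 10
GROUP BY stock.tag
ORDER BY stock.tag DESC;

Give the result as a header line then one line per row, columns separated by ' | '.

== RESULT ==
stock.tag | n
F | 1
E | 1

Derivation:
After WHERE (2 rows):
stock.qty | stock.city | stock.score | stock.tag
4 | LA | 10 | E
3 | NY | 60 | F
After GROUP BY (2 rows):
stock.tag | n
E | 1
F | 1
After ORDER BY (2 rows):
stock.tag | n
F | 1
E | 1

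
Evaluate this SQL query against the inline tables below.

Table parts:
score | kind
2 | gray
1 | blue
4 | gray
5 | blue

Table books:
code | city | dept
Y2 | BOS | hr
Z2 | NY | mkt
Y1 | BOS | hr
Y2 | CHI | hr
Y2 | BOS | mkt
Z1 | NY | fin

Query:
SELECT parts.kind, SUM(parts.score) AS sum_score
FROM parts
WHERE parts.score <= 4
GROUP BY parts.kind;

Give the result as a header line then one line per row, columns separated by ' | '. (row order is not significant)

== RESULT ==
parts.kind | sum_score
gray | 6
blue | 1

Derivation:
After WHERE (3 rows):
parts.score | parts.kind
2 | gray
1 | blue
4 | gray
After GROUP BY (2 rows):
parts.kind | sum_score
gray | 6
blue | 1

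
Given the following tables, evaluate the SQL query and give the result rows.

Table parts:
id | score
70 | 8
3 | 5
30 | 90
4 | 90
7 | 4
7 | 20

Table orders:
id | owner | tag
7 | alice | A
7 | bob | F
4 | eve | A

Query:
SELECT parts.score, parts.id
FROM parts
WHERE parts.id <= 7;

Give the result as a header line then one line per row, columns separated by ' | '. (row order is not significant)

== RESULT ==
parts.score | parts.id
5 | 3
90 | 4
4 | 7
20 | 7

Derivation:
After WHERE (4 rows):
parts.id | parts.score
3 | 5
4 | 90
7 | 4
7 | 20
After SELECT (4 rows):
parts.score | parts.id
5 | 3
90 | 4
4 | 7
20 | 7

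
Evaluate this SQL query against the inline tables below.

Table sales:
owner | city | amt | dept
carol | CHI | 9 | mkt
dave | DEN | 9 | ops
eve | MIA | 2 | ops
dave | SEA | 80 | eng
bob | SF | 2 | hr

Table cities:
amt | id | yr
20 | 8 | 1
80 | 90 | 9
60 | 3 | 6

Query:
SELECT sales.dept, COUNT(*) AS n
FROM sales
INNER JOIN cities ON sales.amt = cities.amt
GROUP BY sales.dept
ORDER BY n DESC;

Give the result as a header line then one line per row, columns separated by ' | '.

After JOIN cities (1 rows):
sales.owner | sales.city | sales.amt | sales.dept | cities.amt | cities.id | cities.yr
dave | SEA | 80 | eng | 80 | 90 | 9
After GROUP BY (1 rows):
sales.dept | n
eng | 1
After ORDER BY (1 rows):
sales.dept | n
eng | 1

== RESULT ==
sales.dept | n
eng | 1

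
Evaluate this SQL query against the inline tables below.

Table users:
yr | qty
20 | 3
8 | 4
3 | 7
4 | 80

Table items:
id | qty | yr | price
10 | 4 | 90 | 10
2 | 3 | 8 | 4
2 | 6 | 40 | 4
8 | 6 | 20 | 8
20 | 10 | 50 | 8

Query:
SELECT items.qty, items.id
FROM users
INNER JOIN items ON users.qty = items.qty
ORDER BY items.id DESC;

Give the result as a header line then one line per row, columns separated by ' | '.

After JOIN items (2 rows):
users.yr | users.qty | items.id | items.qty | items.yr | items.price
20 | 3 | 2 | 3 | 8 | 4
8 | 4 | 10 | 4 | 90 | 10
After SELECT (2 rows):
items.qty | items.id
3 | 2
4 | 10
After ORDER BY (2 rows):
items.qty | items.id
4 | 10
3 | 2

== RESULT ==
items.qty | items.id
4 | 10
3 | 2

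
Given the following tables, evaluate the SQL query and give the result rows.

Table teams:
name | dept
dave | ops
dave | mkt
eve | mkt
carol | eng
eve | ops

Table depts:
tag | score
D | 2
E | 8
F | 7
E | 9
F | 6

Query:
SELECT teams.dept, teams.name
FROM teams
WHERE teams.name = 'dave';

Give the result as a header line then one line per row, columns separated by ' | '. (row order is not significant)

== RESULT ==
teams.dept | teams.name
ops | dave
mkt | dave

Derivation:
After WHERE (2 rows):
teams.name | teams.dept
dave | ops
dave | mkt
After SELECT (2 rows):
teams.dept | teams.name
ops | dave
mkt | dave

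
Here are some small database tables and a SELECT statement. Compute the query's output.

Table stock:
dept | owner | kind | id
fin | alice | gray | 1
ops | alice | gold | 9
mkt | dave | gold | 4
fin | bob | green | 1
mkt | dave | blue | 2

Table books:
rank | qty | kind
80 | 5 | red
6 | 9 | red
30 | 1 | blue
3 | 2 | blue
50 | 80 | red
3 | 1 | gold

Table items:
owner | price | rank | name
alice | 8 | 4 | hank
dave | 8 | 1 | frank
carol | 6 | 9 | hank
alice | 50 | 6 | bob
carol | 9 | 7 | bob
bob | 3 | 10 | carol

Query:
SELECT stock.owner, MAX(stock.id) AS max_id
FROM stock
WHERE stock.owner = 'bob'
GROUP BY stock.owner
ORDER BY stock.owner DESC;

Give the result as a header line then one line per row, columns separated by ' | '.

== RESULT ==
stock.owner | max_id
bob | 1

Derivation:
After WHERE (1 rows):
stock.dept | stock.owner | stock.kind | stock.id
fin | bob | green | 1
After GROUP BY (1 rows):
stock.owner | max_id
bob | 1
After ORDER BY (1 rows):
stock.owner | max_id
bob | 1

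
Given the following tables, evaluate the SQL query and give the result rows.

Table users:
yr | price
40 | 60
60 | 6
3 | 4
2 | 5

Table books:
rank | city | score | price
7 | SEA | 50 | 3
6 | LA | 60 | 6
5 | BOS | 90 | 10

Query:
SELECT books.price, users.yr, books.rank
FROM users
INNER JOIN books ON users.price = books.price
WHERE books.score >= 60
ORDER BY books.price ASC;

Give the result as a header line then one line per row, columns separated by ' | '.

After JOIN books (1 rows):
users.yr | users.price | books.rank | books.city | books.score | books.price
60 | 6 | 6 | LA | 60 | 6
After WHERE (1 rows):
users.yr | users.price | books.rank | books.city | books.score | books.price
60 | 6 | 6 | LA | 60 | 6
After SELECT (1 rows):
books.price | users.yr | books.rank
6 | 60 | 6
After ORDER BY (1 rows):
books.price | users.yr | books.rank
6 | 60 | 6

== RESULT ==
books.price | users.yr | books.rank
6 | 60 | 6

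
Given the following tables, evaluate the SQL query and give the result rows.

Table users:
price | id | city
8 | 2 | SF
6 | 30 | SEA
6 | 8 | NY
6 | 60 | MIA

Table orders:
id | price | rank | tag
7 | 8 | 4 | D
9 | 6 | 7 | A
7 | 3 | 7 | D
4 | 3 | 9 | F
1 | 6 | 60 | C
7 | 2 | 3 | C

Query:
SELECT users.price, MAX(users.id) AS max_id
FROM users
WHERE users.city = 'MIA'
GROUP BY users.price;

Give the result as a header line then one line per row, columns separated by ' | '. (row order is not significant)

After WHERE (1 rows):
users.price | users.id | users.city
6 | 60 | MIA
After GROUP BY (1 rows):
users.price | max_id
6 | 60

== RESULT ==
users.price | max_id
6 | 60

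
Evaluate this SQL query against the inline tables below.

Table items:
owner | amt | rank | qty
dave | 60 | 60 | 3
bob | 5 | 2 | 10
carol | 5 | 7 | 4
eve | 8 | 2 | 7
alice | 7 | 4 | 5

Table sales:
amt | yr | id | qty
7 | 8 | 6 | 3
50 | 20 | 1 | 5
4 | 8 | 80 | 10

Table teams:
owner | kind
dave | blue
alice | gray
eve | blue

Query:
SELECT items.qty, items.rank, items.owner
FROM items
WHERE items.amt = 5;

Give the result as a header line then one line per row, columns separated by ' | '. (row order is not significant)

== RESULT ==
items.qty | items.rank | items.owner
10 | 2 | bob
4 | 7 | carol

Derivation:
After WHERE (2 rows):
items.owner | items.amt | items.rank | items.qty
bob | 5 | 2 | 10
carol | 5 | 7 | 4
After SELECT (2 rows):
items.qty | items.rank | items.owner
10 | 2 | bob
4 | 7 | carol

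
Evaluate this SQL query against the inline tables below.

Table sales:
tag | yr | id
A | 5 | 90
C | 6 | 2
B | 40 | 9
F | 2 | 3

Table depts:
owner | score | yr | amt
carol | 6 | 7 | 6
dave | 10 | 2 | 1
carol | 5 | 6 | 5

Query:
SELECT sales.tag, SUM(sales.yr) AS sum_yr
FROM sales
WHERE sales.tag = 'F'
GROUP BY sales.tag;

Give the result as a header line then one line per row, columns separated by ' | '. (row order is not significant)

== RESULT ==
sales.tag | sum_yr
F | 2

Derivation:
After WHERE (1 rows):
sales.tag | sales.yr | sales.id
F | 2 | 3
After GROUP BY (1 rows):
sales.tag | sum_yr
F | 2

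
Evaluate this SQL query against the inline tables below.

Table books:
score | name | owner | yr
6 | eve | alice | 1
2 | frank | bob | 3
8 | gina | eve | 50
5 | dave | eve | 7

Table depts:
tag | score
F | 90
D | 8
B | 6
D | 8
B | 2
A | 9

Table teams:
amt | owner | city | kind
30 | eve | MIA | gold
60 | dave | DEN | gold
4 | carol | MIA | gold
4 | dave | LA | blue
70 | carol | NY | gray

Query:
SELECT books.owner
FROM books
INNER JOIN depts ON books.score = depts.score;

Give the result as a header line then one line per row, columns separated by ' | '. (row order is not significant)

== RESULT ==
books.owner
alice
bob
eve
eve

Derivation:
After JOIN depts (4 rows):
books.score | books.name | books.owner | books.yr | depts.tag | depts.score
6 | eve | alice | 1 | B | 6
2 | frank | bob | 3 | B | 2
8 | gina | eve | 50 | D | 8
8 | gina | eve | 50 | D | 8
After SELECT (4 rows):
books.owner
alice
bob
eve
eve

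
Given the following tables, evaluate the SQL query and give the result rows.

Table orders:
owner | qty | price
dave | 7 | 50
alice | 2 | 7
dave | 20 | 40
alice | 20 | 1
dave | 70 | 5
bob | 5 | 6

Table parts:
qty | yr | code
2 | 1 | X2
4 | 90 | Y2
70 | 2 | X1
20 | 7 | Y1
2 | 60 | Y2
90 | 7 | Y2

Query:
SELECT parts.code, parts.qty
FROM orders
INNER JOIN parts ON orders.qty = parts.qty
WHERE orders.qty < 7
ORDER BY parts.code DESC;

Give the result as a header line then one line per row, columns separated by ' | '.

After JOIN parts (5 rows):
orders.owner | orders.qty | orders.price | parts.qty | parts.yr | parts.code
alice | 2 | 7 | 2 | 1 | X2
alice | 2 | 7 | 2 | 60 | Y2
dave | 20 | 40 | 20 | 7 | Y1
alice | 20 | 1 | 20 | 7 | Y1
dave | 70 | 5 | 70 | 2 | X1
After WHERE (2 rows):
orders.owner | orders.qty | orders.price | parts.qty | parts.yr | parts.code
alice | 2 | 7 | 2 | 1 | X2
alice | 2 | 7 | 2 | 60 | Y2
After SELECT (2 rows):
parts.code | parts.qty
X2 | 2
Y2 | 2
After ORDER BY (2 rows):
parts.code | parts.qty
Y2 | 2
X2 | 2

== RESULT ==
parts.code | parts.qty
Y2 | 2
X2 | 2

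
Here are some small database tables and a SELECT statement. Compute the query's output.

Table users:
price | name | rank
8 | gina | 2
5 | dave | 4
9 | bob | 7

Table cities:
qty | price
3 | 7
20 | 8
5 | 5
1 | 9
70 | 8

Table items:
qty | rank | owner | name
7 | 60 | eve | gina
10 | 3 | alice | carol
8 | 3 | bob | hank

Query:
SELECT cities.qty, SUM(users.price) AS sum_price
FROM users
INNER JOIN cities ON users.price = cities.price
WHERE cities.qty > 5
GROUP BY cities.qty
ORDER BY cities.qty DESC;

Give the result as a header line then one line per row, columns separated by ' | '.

After JOIN cities (4 rows):
users.price | users.name | users.rank | cities.qty | cities.price
8 | gina | 2 | 20 | 8
8 | gina | 2 | 70 | 8
5 | dave | 4 | 5 | 5
9 | bob | 7 | 1 | 9
After WHERE (2 rows):
users.price | users.name | users.rank | cities.qty | cities.price
8 | gina | 2 | 20 | 8
8 | gina | 2 | 70 | 8
After GROUP BY (2 rows):
cities.qty | sum_price
20 | 8
70 | 8
After ORDER BY (2 rows):
cities.qty | sum_price
70 | 8
20 | 8

== RESULT ==
cities.qty | sum_price
70 | 8
20 | 8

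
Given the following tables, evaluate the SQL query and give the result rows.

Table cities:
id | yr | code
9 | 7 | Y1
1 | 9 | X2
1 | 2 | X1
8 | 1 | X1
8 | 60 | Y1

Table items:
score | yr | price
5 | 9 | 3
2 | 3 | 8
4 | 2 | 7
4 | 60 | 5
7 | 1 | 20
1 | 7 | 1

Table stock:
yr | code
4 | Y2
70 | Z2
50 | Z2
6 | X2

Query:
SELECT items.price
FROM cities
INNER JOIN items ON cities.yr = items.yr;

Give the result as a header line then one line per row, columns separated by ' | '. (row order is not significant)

== RESULT ==
items.price
1
3
7
20
5

Derivation:
After JOIN items (5 rows):
cities.id | cities.yr | cities.code | items.score | items.yr | items.price
9 | 7 | Y1 | 1 | 7 | 1
1 | 9 | X2 | 5 | 9 | 3
1 | 2 | X1 | 4 | 2 | 7
8 | 1 | X1 | 7 | 1 | 20
8 | 60 | Y1 | 4 | 60 | 5
After SELECT (5 rows):
items.price
1
3
7
20
5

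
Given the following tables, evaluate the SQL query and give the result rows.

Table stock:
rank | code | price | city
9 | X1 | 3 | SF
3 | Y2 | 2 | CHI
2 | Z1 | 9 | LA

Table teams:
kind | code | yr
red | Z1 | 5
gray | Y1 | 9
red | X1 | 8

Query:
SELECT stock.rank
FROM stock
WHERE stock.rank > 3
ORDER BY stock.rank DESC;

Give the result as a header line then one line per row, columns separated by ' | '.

== RESULT ==
stock.rank
9

Derivation:
After WHERE (1 rows):
stock.rank | stock.code | stock.price | stock.city
9 | X1 | 3 | SF
After SELECT (1 rows):
stock.rank
9
After ORDER BY (1 rows):
stock.rank
9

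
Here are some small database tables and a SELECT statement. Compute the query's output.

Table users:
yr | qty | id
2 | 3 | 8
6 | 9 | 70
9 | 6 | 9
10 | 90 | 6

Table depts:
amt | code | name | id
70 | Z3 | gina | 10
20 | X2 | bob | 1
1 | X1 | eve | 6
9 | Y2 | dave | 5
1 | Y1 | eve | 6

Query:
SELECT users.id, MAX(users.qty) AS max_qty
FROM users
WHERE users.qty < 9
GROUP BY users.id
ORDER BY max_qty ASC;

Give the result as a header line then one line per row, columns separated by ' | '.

After WHERE (2 rows):
users.yr | users.qty | users.id
2 | 3 | 8
9 | 6 | 9
After GROUP BY (2 rows):
users.id | max_qty
8 | 3
9 | 6
After ORDER BY (2 rows):
users.id | max_qty
8 | 3
9 | 6

== RESULT ==
users.id | max_qty
8 | 3
9 | 6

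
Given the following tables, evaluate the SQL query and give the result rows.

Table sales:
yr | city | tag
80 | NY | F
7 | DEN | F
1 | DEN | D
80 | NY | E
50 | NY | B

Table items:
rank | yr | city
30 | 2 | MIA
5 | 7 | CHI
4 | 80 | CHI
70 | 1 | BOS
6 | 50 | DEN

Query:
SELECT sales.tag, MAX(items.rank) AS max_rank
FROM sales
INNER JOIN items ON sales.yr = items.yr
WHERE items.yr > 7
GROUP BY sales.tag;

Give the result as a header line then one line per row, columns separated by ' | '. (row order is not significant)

After JOIN items (5 rows):
sales.yr | sales.city | sales.tag | items.rank | items.yr | items.city
80 | NY | F | 4 | 80 | CHI
7 | DEN | F | 5 | 7 | CHI
1 | DEN | D | 70 | 1 | BOS
80 | NY | E | 4 | 80 | CHI
50 | NY | B | 6 | 50 | DEN
After WHERE (3 rows):
sales.yr | sales.city | sales.tag | items.rank | items.yr | items.city
80 | NY | F | 4 | 80 | CHI
80 | NY | E | 4 | 80 | CHI
50 | NY | B | 6 | 50 | DEN
After GROUP BY (3 rows):
sales.tag | max_rank
F | 4
E | 4
B | 6

== RESULT ==
sales.tag | max_rank
F | 4
E | 4
B | 6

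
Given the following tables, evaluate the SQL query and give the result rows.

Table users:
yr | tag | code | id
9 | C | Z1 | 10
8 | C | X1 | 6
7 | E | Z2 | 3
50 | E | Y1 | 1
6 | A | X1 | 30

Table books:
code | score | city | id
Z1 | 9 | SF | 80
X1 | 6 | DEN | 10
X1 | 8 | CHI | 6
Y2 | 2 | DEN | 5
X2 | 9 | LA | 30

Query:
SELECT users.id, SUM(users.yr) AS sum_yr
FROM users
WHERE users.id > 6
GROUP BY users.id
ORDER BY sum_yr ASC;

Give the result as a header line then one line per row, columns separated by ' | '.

After WHERE (2 rows):
users.yr | users.tag | users.code | users.id
9 | C | Z1 | 10
6 | A | X1 | 30
After GROUP BY (2 rows):
users.id | sum_yr
10 | 9
30 | 6
After ORDER BY (2 rows):
users.id | sum_yr
30 | 6
10 | 9

== RESULT ==
users.id | sum_yr
30 | 6
10 | 9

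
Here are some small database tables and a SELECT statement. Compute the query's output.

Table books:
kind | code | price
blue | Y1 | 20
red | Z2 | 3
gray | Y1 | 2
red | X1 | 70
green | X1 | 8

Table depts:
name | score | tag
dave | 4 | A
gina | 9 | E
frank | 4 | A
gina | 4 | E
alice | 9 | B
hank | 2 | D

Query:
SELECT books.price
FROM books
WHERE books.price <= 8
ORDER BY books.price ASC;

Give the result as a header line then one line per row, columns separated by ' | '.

== RESULT ==
books.price
2
3
8

Derivation:
After WHERE (3 rows):
books.kind | books.code | books.price
red | Z2 | 3
gray | Y1 | 2
green | X1 | 8
After SELECT (3 rows):
books.price
3
2
8
After ORDER BY (3 rows):
books.price
2
3
8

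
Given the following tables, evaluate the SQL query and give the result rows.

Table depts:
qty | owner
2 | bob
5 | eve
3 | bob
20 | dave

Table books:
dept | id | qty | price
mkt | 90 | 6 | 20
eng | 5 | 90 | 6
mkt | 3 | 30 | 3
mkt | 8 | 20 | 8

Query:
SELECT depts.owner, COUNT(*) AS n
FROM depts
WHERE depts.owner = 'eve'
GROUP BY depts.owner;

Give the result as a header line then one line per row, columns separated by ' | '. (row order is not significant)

== RESULT ==
depts.owner | n
eve | 1

Derivation:
After WHERE (1 rows):
depts.qty | depts.owner
5 | eve
After GROUP BY (1 rows):
depts.owner | n
eve | 1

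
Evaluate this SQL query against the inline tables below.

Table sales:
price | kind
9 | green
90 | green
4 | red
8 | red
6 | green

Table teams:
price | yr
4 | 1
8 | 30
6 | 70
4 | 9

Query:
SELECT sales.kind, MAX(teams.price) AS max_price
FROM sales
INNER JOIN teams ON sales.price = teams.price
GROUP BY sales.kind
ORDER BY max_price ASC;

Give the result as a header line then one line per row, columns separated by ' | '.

== RESULT ==
sales.kind | max_price
green | 6
red | 8

Derivation:
After JOIN teams (4 rows):
sales.price | sales.kind | teams.price | teams.yr
4 | red | 4 | 1
4 | red | 4 | 9
8 | red | 8 | 30
6 | green | 6 | 70
After GROUP BY (2 rows):
sales.kind | max_price
red | 8
green | 6
After ORDER BY (2 rows):
sales.kind | max_price
green | 6
red | 8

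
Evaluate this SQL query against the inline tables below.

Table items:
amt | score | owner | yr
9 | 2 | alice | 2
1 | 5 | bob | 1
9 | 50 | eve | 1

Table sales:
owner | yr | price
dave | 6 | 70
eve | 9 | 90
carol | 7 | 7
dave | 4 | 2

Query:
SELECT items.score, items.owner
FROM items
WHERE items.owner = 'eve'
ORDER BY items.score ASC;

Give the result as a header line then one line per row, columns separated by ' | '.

== RESULT ==
items.score | items.owner
50 | eve

Derivation:
After WHERE (1 rows):
items.amt | items.score | items.owner | items.yr
9 | 50 | eve | 1
After SELECT (1 rows):
items.score | items.owner
50 | eve
After ORDER BY (1 rows):
items.score | items.owner
50 | eve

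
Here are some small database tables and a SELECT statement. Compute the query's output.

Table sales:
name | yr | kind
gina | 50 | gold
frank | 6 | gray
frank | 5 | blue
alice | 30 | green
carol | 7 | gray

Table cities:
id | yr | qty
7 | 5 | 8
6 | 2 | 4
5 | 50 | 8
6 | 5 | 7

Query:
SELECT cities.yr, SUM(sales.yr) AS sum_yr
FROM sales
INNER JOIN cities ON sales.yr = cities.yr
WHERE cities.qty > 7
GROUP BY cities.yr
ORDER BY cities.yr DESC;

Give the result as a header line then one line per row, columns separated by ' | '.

== RESULT ==
cities.yr | sum_yr
50 | 50
5 | 5

Derivation:
After JOIN cities (3 rows):
sales.name | sales.yr | sales.kind | cities.id | cities.yr | cities.qty
gina | 50 | gold | 5 | 50 | 8
frank | 5 | blue | 7 | 5 | 8
frank | 5 | blue | 6 | 5 | 7
After WHERE (2 rows):
sales.name | sales.yr | sales.kind | cities.id | cities.yr | cities.qty
gina | 50 | gold | 5 | 50 | 8
frank | 5 | blue | 7 | 5 | 8
After GROUP BY (2 rows):
cities.yr | sum_yr
50 | 50
5 | 5
After ORDER BY (2 rows):
cities.yr | sum_yr
50 | 50
5 | 5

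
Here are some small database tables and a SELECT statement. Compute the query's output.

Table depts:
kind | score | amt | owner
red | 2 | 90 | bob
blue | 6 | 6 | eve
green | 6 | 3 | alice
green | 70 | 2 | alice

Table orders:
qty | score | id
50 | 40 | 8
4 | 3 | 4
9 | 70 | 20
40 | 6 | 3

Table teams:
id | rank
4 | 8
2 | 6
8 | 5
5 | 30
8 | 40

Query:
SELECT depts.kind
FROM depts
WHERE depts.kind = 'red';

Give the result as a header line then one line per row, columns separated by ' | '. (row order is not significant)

== RESULT ==
depts.kind
red

Derivation:
After WHERE (1 rows):
depts.kind | depts.score | depts.amt | depts.owner
red | 2 | 90 | bob
After SELECT (1 rows):
depts.kind
red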